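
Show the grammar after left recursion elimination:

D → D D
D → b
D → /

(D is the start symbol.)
D → b D'
D → / D'
D' → D D'
D' → ε

D is directly left-recursive. The standard transformation for
  A → A α₁ | ... | A α_m | β₁ | ... | β_n
is
  A  → β₁ A' | ... | β_n A'
  A' → α₁ A' | ... | α_m A' | ε

D → b becomes D → b D'
D → / becomes D → / D'
D → D D becomes D' → D D'
Add D' → ε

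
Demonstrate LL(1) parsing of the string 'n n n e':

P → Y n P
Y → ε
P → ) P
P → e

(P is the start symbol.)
Stack is shown with the top on the left.

Stack    Input      Action
--------------------------
P $      n n n e $  output P → Y n P
Y n P $  n n n e $  output Y → ε
n P $    n n n e $  match 'n'
P $      n n e $    output P → Y n P
Y n P $  n n e $    output Y → ε
n P $    n n e $    match 'n'
P $      n e $      output P → Y n P
Y n P $  n e $      output Y → ε
n P $    n e $      match 'n'
P $      e $        output P → e
e $      e $        match 'e'
$        $          accept

The string is accepted.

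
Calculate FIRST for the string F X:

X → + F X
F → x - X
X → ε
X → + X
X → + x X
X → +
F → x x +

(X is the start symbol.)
FIRST sets of the non-terminals involved (from the grammar, by fixed-point iteration):
  FIRST(F) = { 'x' }

To compute FIRST(F X), process the symbols left to right:
Symbol F is a non-terminal. Add FIRST(F) \ {ε} = { 'x' }
F is not nullable (ε ∉ FIRST(F)), so stop here.
FIRST(F X) = { 'x' }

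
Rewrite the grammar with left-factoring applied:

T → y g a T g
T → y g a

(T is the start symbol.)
T → y g a T'
T' → T g
T' → ε

Left-factoring transforms A → αβ₁ | αβ₂ into A → αA' and A' → β₁ | β₂
(α is the longest common prefix among the alternatives). Repeat until
no nonterminal has two alternatives with a common prefix.

Round 1: T has alternatives sharing prefix 'y g a'. Introduce T': T → y g a T'
  Add: T' → T g
  Add: T' → ε

No remaining common prefixes — done.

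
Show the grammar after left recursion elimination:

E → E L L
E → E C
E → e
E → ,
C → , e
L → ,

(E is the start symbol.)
E is directly left-recursive. The standard transformation for
  A → A α₁ | ... | A α_m | β₁ | ... | β_n
is
  A  → β₁ A' | ... | β_n A'
  A' → α₁ A' | ... | α_m A' | ε

E → e becomes E → e E'
E → , becomes E → , E'
E → E L L becomes E' → L L E'
E → E C becomes E' → C E'
Add E' → ε

Productions for other non-terminals are unchanged:
  C → , e
  L → ,

Resulting grammar:
E → e E'
E → , E'
E' → L L E'
E' → C E'
E' → ε
C → , e
L → ,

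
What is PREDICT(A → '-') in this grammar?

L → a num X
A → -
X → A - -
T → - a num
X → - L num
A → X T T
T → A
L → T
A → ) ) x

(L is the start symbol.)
PREDICT(A → '-') = (FIRST(RHS) \ {ε}) ∪ (FOLLOW(A) if ε ∈ FIRST(RHS), i.e. RHS ⇒* ε)
FIRST('-') = { '-' }
ε ∉ FIRST('-'), so FOLLOW(A) is not added.
PREDICT(A → '-') = { '-' }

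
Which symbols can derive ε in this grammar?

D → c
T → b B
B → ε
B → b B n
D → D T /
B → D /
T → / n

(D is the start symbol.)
A non-terminal is nullable if it can derive ε (the empty string): either it has an ε-production, or it has a production whose right-hand side consists entirely of nullable non-terminals.

ε-productions: B → ε
So B is immediately nullable.
No further non-terminal can be added: every production for the remaining non-terminals contains a terminal or a non-nullable non-terminal.
Nullable = { 'B' }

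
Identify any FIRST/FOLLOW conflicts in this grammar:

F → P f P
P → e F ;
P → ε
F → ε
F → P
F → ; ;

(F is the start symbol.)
Nullable non-terminals: F, P.
FIRST sets used below: FIRST(P) = { 'e', ε }

F: nullable alternative(s) F → ε, F → P; FOLLOW(F) = { $, ';' }
  F → P f P: FIRST \ {ε} = { 'e', 'f' } — disjoint from FOLLOW(F)
  F → ε: FIRST \ {ε} = { } — disjoint from FOLLOW(F)
  F → P: FIRST \ {ε} = { 'e' } — disjoint from FOLLOW(F)
  F → ; ;: FIRST \ {ε} = { ';' } — overlaps FOLLOW(F) on { ';' }: CONFLICT

P: nullable alternative(s) P → ε; FOLLOW(P) = { $, ';', 'f' }
  P → e F ;: FIRST \ {ε} = { 'e' } — disjoint from FOLLOW(P)
  P → ε: FIRST \ {ε} = { } — this is the only nullable alternative, skip

So the grammar has 1 FIRST/FOLLOW conflict (marked CONFLICT above).

Answer: Yes. F → ';' ';' with FOLLOW(F) on { ';' }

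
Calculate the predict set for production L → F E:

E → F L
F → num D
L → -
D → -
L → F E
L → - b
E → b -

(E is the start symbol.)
{ 'num' }

PREDICT(L → F E) = (FIRST(RHS) \ {ε}) ∪ (FOLLOW(L) if ε ∈ FIRST(RHS), i.e. RHS ⇒* ε)
FIRST(F) = { 'num' }
FIRST(F E) = { 'num' }
ε ∉ FIRST(F E), so FOLLOW(L) is not added.
PREDICT(L → F E) = { 'num' }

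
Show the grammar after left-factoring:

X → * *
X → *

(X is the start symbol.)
Left-factoring transforms A → αβ₁ | αβ₂ into A → αA' and A' → β₁ | β₂
(α is the longest common prefix among the alternatives). Repeat until
no nonterminal has two alternatives with a common prefix.

Round 1: X has alternatives sharing prefix '*'. Introduce X': X → * X'
  Add: X' → *
  Add: X' → ε

No remaining common prefixes — done.

Resulting grammar:
X → * X'
X' → *
X' → ε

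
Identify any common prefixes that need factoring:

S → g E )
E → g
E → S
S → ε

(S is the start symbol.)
No, left-factoring is not needed

Left-factoring is needed when two productions for the same non-terminal
share a common prefix on the right-hand side.

Productions for S:
  S → g E )
  S → ε
Productions for E:
  E → g
  E → S

No common prefixes found.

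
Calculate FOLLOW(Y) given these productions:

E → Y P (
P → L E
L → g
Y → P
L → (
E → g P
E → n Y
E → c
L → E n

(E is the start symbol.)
In E → Y P (: Y is followed by P '(', add FIRST(P '(') \ {ε} = { '(', 'c', 'g', 'n' }
In E → n Y: Y is at the end, add FOLLOW(E)

The FOLLOW sets referred to above (computed the same way, to a fixed point):
  FOLLOW(E) = { $, '(', 'c', 'g', 'n' }

Taking the union: FOLLOW(Y) = { $, '(', 'c', 'g', 'n' }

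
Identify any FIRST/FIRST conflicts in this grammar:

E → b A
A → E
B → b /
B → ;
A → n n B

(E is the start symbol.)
A FIRST/FIRST conflict occurs when two productions N → α and N → β for the same non-terminal have FIRST(α) ∩ FIRST(β) ≠ ∅ (with ε ∈ FIRST of a nullable right-hand side, so two nullable alternatives also conflict).

FIRST sets of the non-terminals at (or reachable through a nullable prefix from) the front of some alternative:
  FIRST(E) = { 'b' }

Productions for A:
  A → E: FIRST = { 'b' }
  A → n n B: FIRST = { 'n' }
Productions for B:
  B → b /: FIRST = { 'b' }
  B → ;: FIRST = { ';' }
E has only one production, so no FIRST/FIRST conflict is possible there.

All alternatives of each non-terminal have pairwise disjoint FIRST sets.

Answer: No FIRST/FIRST conflicts.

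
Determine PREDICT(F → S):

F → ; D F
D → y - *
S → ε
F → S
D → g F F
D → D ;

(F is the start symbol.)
PREDICT(F → S) = (FIRST(RHS) \ {ε}) ∪ (FOLLOW(F) if ε ∈ FIRST(RHS), i.e. RHS ⇒* ε)
FIRST(S) = { ε }
FIRST(S) = { ε }
ε ∈ FIRST(S) (the right-hand side is nullable), so add FOLLOW(F) = { $, ';' }
PREDICT(F → S) = { $, ';' }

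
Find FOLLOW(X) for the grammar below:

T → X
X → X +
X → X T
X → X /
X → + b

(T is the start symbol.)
{ $, '+', '/' }

To compute FOLLOW(X), find every occurrence of X on a right-hand side N → α X β: add FIRST(β) \ {ε}, and if β is empty or nullable also add FOLLOW(N). Iterate to a fixed point.

In T → X: X is at the end, add FOLLOW(T)
In X → X +: X is followed by '+', add FIRST('+') \ {ε} = { '+' }
In X → X T: X is followed by T, add FIRST(T) \ {ε} = { '+' }
In X → X /: X is followed by '/', add FIRST('/') \ {ε} = { '/' }

The FOLLOW sets referred to above (computed the same way, to a fixed point):
  FOLLOW(T) = { $, '+', '/' }

Taking the union: FOLLOW(X) = { $, '+', '/' }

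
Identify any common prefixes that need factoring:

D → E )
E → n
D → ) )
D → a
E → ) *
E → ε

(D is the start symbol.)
Left-factoring is needed when two productions for the same non-terminal
share a common prefix on the right-hand side.

Productions for D:
  D → E )
  D → ) )
  D → a
Productions for E:
  E → n
  E → ) *
  E → ε

No common prefixes found.

Answer: No, left-factoring is not needed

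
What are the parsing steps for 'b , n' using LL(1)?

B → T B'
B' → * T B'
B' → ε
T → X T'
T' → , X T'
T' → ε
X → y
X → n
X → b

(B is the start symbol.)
LL(1) parsing maintains a stack (initially the start symbol over $) and the input. At each step: if the stack top is a terminal, match it against the current input token; if it is a non-terminal N, replace it with the RHS of M[N, lookahead] (the unique production whose predict set contains the lookahead).

Stack is shown with the top on the left.

Stack        Input    Action
----------------------------
B $          b , n $  output B → T B'
T B' $       b , n $  output T → X T'
X T' B' $    b , n $  output X → b
b T' B' $    b , n $  match 'b'
T' B' $      , n $    output T' → , X T'
, X T' B' $  , n $    match ','
X T' B' $    n $      output X → n
n T' B' $    n $      match 'n'
T' B' $      $        output T' → ε
B' $         $        output B' → ε
$            $        accept

The string is accepted.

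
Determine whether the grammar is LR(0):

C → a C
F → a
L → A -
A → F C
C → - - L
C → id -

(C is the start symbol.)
A grammar is LR(0) if no state in the canonical LR(0) collection has:
  - both a shift item (dot before a terminal) and a complete item (shift-reduce conflict), or
  - two or more complete items (reduce-reduce conflict; the accept item [C' → C .] counts as a complete item here).

Augment with C' → C and build the canonical LR(0) collection (I0 = CLOSURE({[C' → . C]}), then GOTO on every symbol after a dot until no new states appear). It has 14 states:
  I0: { [C → . - - L], [C → . a C], [C → . id -], [C' → . C] }  — shift
  I1: { [C → - . - L] }  — shift
  I2: { [C' → C .] }  — accept
  I3: { [C → . - - L], [C → . a C], [C → . id -], [C → a . C] }  — shift
  I4: { [C → id . -] }  — shift
  I5: { [C → id - .] }  — reduce
  I6: { [C → a C .] }  — reduce
  I7: { [A → . F C], [C → - - . L], [F → . a], [L → . A -] }  — shift
  I8: { [L → A . -] }  — shift
  I9: { [A → F . C], [C → . - - L], [C → . a C], [C → . id -] }  — shift
  I10: { [C → - - L .] }  — reduce
  I11: { [F → a .] }  — reduce
  I12: { [A → F C .] }  — reduce
  I13: { [L → A - .] }  — reduce

Every state is either a pure shift/goto state or contains exactly one complete item and nothing to shift — no conflicts. The grammar is LR(0).

Answer: Yes, the grammar is LR(0)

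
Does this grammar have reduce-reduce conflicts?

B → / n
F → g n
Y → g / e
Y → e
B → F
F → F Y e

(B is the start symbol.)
No reduce-reduce conflicts

A reduce-reduce conflict occurs when an LR(0) state has two complete items [A → α .] and [B → β .] — both call for a reduction, and with no lookahead the parser cannot choose between them.

Augment with B' → B and build the canonical LR(0) collection (I0 = CLOSURE({[B' → . B]}), then GOTO on every symbol after a dot until no new states appear). It has 13 states:
  I0: { [B → . / n], [B → . F], [B' → . B], [F → . F Y e], [F → . g n] }  — shift
  I1: { [B → / . n] }  — shift
  I2: { [B' → B .] }  — accept
  I3: { [B → F .], [F → F . Y e], [Y → . e], [Y → . g / e] }  — shift, reduce
  I4: { [F → g . n] }  — shift
  I5: { [F → g n .] }  — reduce
  I6: { [F → F Y . e] }  — shift
  I7: { [Y → e .] }  — reduce
  I8: { [Y → g . / e] }  — shift
  I9: { [Y → g / . e] }  — shift
  I10: { [Y → g / e .] }  — reduce
  I11: { [F → F Y e .] }  — reduce
  I12: { [B → / n .] }  — reduce

No state contains more than one complete item.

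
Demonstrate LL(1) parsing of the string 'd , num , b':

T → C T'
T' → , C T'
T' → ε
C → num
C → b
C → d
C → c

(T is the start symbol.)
LL(1) parsing maintains a stack (initially the start symbol over $) and the input. At each step: if the stack top is a terminal, match it against the current input token; if it is a non-terminal N, replace it with the RHS of M[N, lookahead] (the unique production whose predict set contains the lookahead).

Stack is shown with the top on the left.

Stack     Input          Action
-------------------------------
T $       d , num , b $  output T → C T'
C T' $    d , num , b $  output C → d
d T' $    d , num , b $  match 'd'
T' $      , num , b $    output T' → , C T'
, C T' $  , num , b $    match ','
C T' $    num , b $      output C → num
num T' $  num , b $      match 'num'
T' $      , b $          output T' → , C T'
, C T' $  , b $          match ','
C T' $    b $            output C → b
b T' $    b $            match 'b'
T' $      $              output T' → ε
$         $              accept

The string is accepted.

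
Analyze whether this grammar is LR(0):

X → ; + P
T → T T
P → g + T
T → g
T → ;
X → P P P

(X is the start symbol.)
A grammar is LR(0) if no state in the canonical LR(0) collection has:
  - both a shift item (dot before a terminal) and a complete item (shift-reduce conflict), or
  - two or more complete items (reduce-reduce conflict; the accept item [X' → X .] counts as a complete item here).

Augment with X' → X and build the canonical LR(0) collection (I0 = CLOSURE({[X' → . X]}), then GOTO on every symbol after a dot until no new states appear). It has 14 states:
  I0: { [P → . g + T], [X → . ; + P], [X → . P P P], [X' → . X] }  — shift
  I1: { [X → ; . + P] }  — shift
  I2: { [P → . g + T], [X → P . P P] }  — shift
  I3: { [X' → X .] }  — accept
  I4: { [P → g . + T] }  — shift
  I5: { [P → g + . T], [T → . ;], [T → . T T], [T → . g] }  — shift
  I6: { [T → ; .] }  — reduce
  I7: { [P → g + T .], [T → . ;], [T → . T T], [T → . g], [T → T . T] }  — shift, reduce
  I8: { [T → g .] }  — reduce
  I9: { [T → . ;], [T → . T T], [T → . g], [T → T . T], [T → T T .] }  — shift, reduce
  I10: { [P → . g + T], [X → P P . P] }  — shift
  I11: { [X → P P P .] }  — reduce
  I12: { [P → . g + T], [X → ; + . P] }  — shift
  I13: { [X → ; + P .] }  — reduce

Conflict in state I7:
  Shift-reduce conflict between [P → g + T .] and [T → . ;]
So the grammar is NOT LR(0).

Answer: No. Shift-reduce conflict between [P → g + T .] and [T → . ;]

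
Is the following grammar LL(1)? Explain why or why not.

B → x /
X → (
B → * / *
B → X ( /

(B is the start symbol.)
A grammar is LL(1) if for each non-terminal N with multiple productions, the predict sets of those productions are pairwise disjoint, where PREDICT(N → α) = (FIRST(α) \ {ε}) ∪ (FOLLOW(N) if α ⇒* ε).

Relevant sets:
  FIRST(X) = { '(' }

For B:
  PREDICT(B → x '/') = { 'x' }
  PREDICT(B → '*' '/' '*') = { '*' }
  PREDICT(B → X '(' '/') = { '(' }
X has a single production, so nothing to check there.

All predict sets are disjoint. The grammar IS LL(1).

Answer: Yes, the grammar is LL(1).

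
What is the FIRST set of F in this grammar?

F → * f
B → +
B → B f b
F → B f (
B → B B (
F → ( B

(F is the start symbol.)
{ '(', '*', '+' }

To compute FIRST(F), examine every production with F on the left-hand side, reading each right-hand side left to right until a non-nullable symbol is reached.

FIRST sets of the other non-terminals involved (by the same procedure, iterated to a fixed point):
  FIRST(B) = { '+' }

From F → * f:
  - '*' is a terminal: add '*' and stop
From F → B f (:
  - B is a non-terminal: add FIRST(B) \ {ε} = { '+' }
    B is not nullable, so stop
From F → ( B:
  - '(' is a terminal: add '(' and stop

Collecting: FIRST(F) = { '(', '*', '+' }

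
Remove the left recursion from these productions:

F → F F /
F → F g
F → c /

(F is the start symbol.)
F is directly left-recursive. The standard transformation for
  A → A α₁ | ... | A α_m | β₁ | ... | β_n
is
  A  → β₁ A' | ... | β_n A'
  A' → α₁ A' | ... | α_m A' | ε

F → c / becomes F → c / F'
F → F F / becomes F' → F / F'
F → F g becomes F' → g F'
Add F' → ε

Resulting grammar:
F → c / F'
F' → F / F'
F' → g F'
F' → ε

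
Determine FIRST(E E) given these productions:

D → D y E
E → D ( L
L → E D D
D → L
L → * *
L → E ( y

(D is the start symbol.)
{ '*' }

FIRST sets of the non-terminals involved (from the grammar, by fixed-point iteration):
  FIRST(E) = { '*' }

To compute FIRST(E E), process the symbols left to right:
Symbol E is a non-terminal. Add FIRST(E) \ {ε} = { '*' }
E is not nullable (ε ∉ FIRST(E)), so stop here.
FIRST(E E) = { '*' }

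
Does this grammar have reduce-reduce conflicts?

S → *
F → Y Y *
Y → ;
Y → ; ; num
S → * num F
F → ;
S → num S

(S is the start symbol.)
Yes — I6: [F → ; .] vs [Y → ; .]

A reduce-reduce conflict occurs when an LR(0) state has two complete items [A → α .] and [B → β .] — both call for a reduction, and with no lookahead the parser cannot choose between them.

Augment with S' → S and build the canonical LR(0) collection (I0 = CLOSURE({[S' → . S]}), then GOTO on every symbol after a dot until no new states appear). It has 14 states:
  I0: { [S → . * num F], [S → . *], [S → . num S], [S' → . S] }  — shift
  I1: { [S → * . num F], [S → * .] }  — shift, reduce
  I2: { [S' → S .] }  — accept
  I3: { [S → . * num F], [S → . *], [S → . num S], [S → num . S] }  — shift
  I4: { [S → num S .] }  — reduce
  I5: { [F → . ;], [F → . Y Y *], [S → * num . F], [Y → . ; ; num], [Y → . ;] }  — shift
  I6: { [F → ; .], [Y → ; . ; num], [Y → ; .] }  — shift, 2 reduces
  I7: { [S → * num F .] }  — reduce
  I8: { [F → Y . Y *], [Y → . ; ; num], [Y → . ;] }  — shift
  I9: { [Y → ; . ; num], [Y → ; .] }  — shift, reduce
  I10: { [F → Y Y . *] }  — shift
  I11: { [F → Y Y * .] }  — reduce
  I12: { [Y → ; ; . num] }  — shift
  I13: { [Y → ; ; num .] }  — reduce

I6 contains complete items [F → ; .], [Y → ; .] — reduce-reduce conflict.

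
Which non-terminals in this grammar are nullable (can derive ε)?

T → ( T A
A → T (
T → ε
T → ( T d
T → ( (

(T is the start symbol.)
{ 'T' }

A non-terminal is nullable if it can derive ε (the empty string): either it has an ε-production, or it has a production whose right-hand side consists entirely of nullable non-terminals.

ε-productions: T → ε
So T is immediately nullable.
No further non-terminal can be added: every production for the remaining non-terminals contains a terminal or a non-nullable non-terminal.
Nullable = { 'T' }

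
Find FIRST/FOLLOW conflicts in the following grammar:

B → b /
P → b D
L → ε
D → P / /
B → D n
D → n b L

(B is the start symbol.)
A FIRST/FOLLOW conflict occurs when a non-terminal N has a nullable alternative N → β (β ⇒* ε) and another alternative N → α with FIRST(α) ∩ FOLLOW(N) ≠ ∅: on such a lookahead the parser cannot decide between expanding α and letting N vanish via β.

Nullable non-terminals: L.
L has a nullable alternative but only one production, so nothing to check.

B, D, P have no nullable alternative, so no FIRST/FOLLOW check is needed there.

No FIRST/FOLLOW conflicts found.

Answer: No FIRST/FOLLOW conflicts.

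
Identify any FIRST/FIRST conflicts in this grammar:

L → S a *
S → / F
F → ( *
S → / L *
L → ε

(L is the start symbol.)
A FIRST/FIRST conflict occurs when two productions N → α and N → β for the same non-terminal have FIRST(α) ∩ FIRST(β) ≠ ∅ (with ε ∈ FIRST of a nullable right-hand side, so two nullable alternatives also conflict).

FIRST sets of the non-terminals at (or reachable through a nullable prefix from) the front of some alternative:
  FIRST(S) = { '/' }

Productions for L:
  L → S a *: FIRST = { '/' }
  L → ε: FIRST = { ε }
Productions for S:
  S → / F: FIRST = { '/' }
  S → / L *: FIRST = { '/' }
F has only one production, so no FIRST/FIRST conflict is possible there.

Conflict for S: S → / F and S → / L *
  Overlap: { '/' }

Answer: Yes. S → '/' F / S → '/' L '*' on { '/' }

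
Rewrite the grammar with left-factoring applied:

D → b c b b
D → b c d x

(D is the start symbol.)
Left-factoring transforms A → αβ₁ | αβ₂ into A → αA' and A' → β₁ | β₂
(α is the longest common prefix among the alternatives). Repeat until
no nonterminal has two alternatives with a common prefix.

Round 1: D has alternatives sharing prefix 'b c'. Introduce D': D → b c D'
  Add: D' → b b
  Add: D' → d x

No remaining common prefixes — done.

Resulting grammar:
D → b c D'
D' → b b
D' → d x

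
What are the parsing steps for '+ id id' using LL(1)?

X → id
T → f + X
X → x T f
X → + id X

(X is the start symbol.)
LL(1) parsing maintains a stack (initially the start symbol over $) and the input. At each step: if the stack top is a terminal, match it against the current input token; if it is a non-terminal N, replace it with the RHS of M[N, lookahead] (the unique production whose predict set contains the lookahead).

Stack is shown with the top on the left.

Stack     Input      Action
---------------------------
X $       + id id $  output X → + id X
+ id X $  + id id $  match '+'
id X $    id id $    match 'id'
X $       id $       output X → id
id $      id $       match 'id'
$         $          accept

The string is accepted.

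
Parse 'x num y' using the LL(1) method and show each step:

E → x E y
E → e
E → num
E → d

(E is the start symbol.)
LL(1) parsing maintains a stack (initially the start symbol over $) and the input. At each step: if the stack top is a terminal, match it against the current input token; if it is a non-terminal N, replace it with the RHS of M[N, lookahead] (the unique production whose predict set contains the lookahead).

Stack is shown with the top on the left.

Stack    Input      Action
--------------------------
E $      x num y $  output E → x E y
x E y $  x num y $  match 'x'
E y $    num y $    output E → num
num y $  num y $    match 'num'
y $      y $        match 'y'
$        $          accept

The string is accepted.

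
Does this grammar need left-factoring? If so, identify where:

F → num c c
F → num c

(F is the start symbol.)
Left-factoring is needed when two productions for the same non-terminal
share a common prefix on the right-hand side.

Productions for F:
  F → num c c
  F → num c

Found common prefix 'num c' in productions for F

Answer: Yes, F has productions with common prefix 'num c'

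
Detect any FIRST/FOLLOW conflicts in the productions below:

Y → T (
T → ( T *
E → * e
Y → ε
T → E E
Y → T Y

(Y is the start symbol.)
Nullable non-terminals: Y.
FIRST sets used below: FIRST(T) = { '(', '*' }

Y: nullable alternative(s) Y → ε; FOLLOW(Y) = { $ }
  Y → T (: FIRST \ {ε} = { '(', '*' } — disjoint from FOLLOW(Y)
  Y → ε: FIRST \ {ε} = { } — this is the only nullable alternative, skip
  Y → T Y: FIRST \ {ε} = { '(', '*' } — disjoint from FOLLOW(Y)

E, T have no nullable alternative, so no FIRST/FOLLOW check is needed there.

No FIRST/FOLLOW conflicts found.

Answer: No FIRST/FOLLOW conflicts.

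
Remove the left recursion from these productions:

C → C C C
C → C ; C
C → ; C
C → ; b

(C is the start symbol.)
C is directly left-recursive. The standard transformation for
  A → A α₁ | ... | A α_m | β₁ | ... | β_n
is
  A  → β₁ A' | ... | β_n A'
  A' → α₁ A' | ... | α_m A' | ε

C → ; C becomes C → ; C C'
C → ; b becomes C → ; b C'
C → C C C becomes C' → C C C'
C → C ; C becomes C' → ; C C'
Add C' → ε

Resulting grammar:
C → ; C C'
C → ; b C'
C' → C C C'
C' → ; C C'
C' → ε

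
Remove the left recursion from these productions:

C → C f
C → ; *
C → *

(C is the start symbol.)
C → ; * C'
C → * C'
C' → f C'
C' → ε

C is directly left-recursive. The standard transformation for
  A → A α₁ | ... | A α_m | β₁ | ... | β_n
is
  A  → β₁ A' | ... | β_n A'
  A' → α₁ A' | ... | α_m A' | ε

C → ; * becomes C → ; * C'
C → * becomes C → * C'
C → C f becomes C' → f C'
Add C' → ε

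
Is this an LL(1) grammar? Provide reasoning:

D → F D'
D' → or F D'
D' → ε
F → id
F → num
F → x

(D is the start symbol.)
Relevant sets:
  FOLLOW(D') = { $ }

For D':
  PREDICT(D' → or F D') = { 'or' }
  PREDICT(D' → ε) = { $ }
For F:
  PREDICT(F → id) = { 'id' }
  PREDICT(F → num) = { 'num' }
  PREDICT(F → x) = { 'x' }
D has a single production, so nothing to check there.

All predict sets are disjoint. The grammar IS LL(1).

Answer: Yes, the grammar is LL(1).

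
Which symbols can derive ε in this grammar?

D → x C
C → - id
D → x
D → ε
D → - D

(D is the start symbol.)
ε-productions: D → ε
So D is immediately nullable.
No further non-terminal can be added: every production for the remaining non-terminals contains a terminal or a non-nullable non-terminal.
Nullable = { 'D' }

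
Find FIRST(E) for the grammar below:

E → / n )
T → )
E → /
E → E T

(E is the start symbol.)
{ '/' }

From E → / n ):
  - '/' is a terminal: add '/' and stop
From E → /:
  - '/' is a terminal: add '/' and stop
From E → E T:
  - E is the symbol being defined: contributes nothing new
    E is not nullable, so stop

Collecting: FIRST(E) = { '/' }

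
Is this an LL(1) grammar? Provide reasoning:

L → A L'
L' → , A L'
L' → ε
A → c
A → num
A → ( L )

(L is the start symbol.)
A grammar is LL(1) if for each non-terminal N with multiple productions, the predict sets of those productions are pairwise disjoint, where PREDICT(N → α) = (FIRST(α) \ {ε}) ∪ (FOLLOW(N) if α ⇒* ε).

Relevant sets:
  FOLLOW(L') = { $, ')' }

For L':
  PREDICT(L' → ',' A L') = { ',' }
  PREDICT(L' → ε) = { $, ')' }
For A:
  PREDICT(A → c) = { 'c' }
  PREDICT(A → num) = { 'num' }
  PREDICT(A → '(' L ')') = { '(' }
L has a single production, so nothing to check there.

All predict sets are disjoint. The grammar IS LL(1).

Answer: Yes, the grammar is LL(1).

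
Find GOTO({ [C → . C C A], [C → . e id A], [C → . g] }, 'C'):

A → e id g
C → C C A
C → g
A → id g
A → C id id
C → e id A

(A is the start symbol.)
GOTO(I, 'C') = CLOSURE({ [A → αX.β] : [A → α.Xβ] ∈ I, X = 'C' })

Items with dot before 'C', with the dot advanced:
  [C → . C C A] → [C → C . C A]
Closure of the advanced items:
  [C → C . C A] has the dot before C: add [C → . C C A], [C → . g], [C → . e id A]

GOTO = { [C → . C C A], [C → . e id A], [C → . g], [C → C . C A] }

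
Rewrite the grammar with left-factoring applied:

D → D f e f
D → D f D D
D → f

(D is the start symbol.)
Left-factoring transforms A → αβ₁ | αβ₂ into A → αA' and A' → β₁ | β₂
(α is the longest common prefix among the alternatives). Repeat until
no nonterminal has two alternatives with a common prefix.

Round 1: D has alternatives sharing prefix 'D f'. Introduce D': D → D f D'
  Add: D' → e f
  Add: D' → D D

No remaining common prefixes — done.

Resulting grammar:
D → D f D'
D' → e f
D' → D D
D → f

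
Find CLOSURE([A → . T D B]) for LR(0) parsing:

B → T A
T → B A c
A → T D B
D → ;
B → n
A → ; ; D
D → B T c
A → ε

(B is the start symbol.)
Start with: [A → . T D B]
  [A → . T D B] has the dot before T: add [T → . B A c]
  [T → . B A c] has the dot before B: add [B → . T A], [B → . n]
No further items can be added.

CLOSURE = { [A → . T D B], [B → . T A], [B → . n], [T → . B A c] }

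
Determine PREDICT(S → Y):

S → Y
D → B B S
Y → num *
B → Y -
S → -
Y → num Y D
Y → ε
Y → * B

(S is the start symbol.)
PREDICT(S → Y) = (FIRST(RHS) \ {ε}) ∪ (FOLLOW(S) if ε ∈ FIRST(RHS), i.e. RHS ⇒* ε)
FIRST(Y) = { '*', 'num', ε }
FIRST(Y) = { '*', 'num', ε }
ε ∈ FIRST(Y) (the right-hand side is nullable), so add FOLLOW(S) = { $, '*', '-', 'num' }
PREDICT(S → Y) = { $, '*', '-', 'num' }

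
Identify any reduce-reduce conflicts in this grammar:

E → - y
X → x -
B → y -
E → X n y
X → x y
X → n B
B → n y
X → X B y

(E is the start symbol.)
Yes — I15: [B → n y .] vs [E → X n y .]

A reduce-reduce conflict occurs when an LR(0) state has two complete items [A → α .] and [B → β .] — both call for a reduction, and with no lookahead the parser cannot choose between them.

Augment with E' → E and build the canonical LR(0) collection (I0 = CLOSURE({[E' → . E]}), then GOTO on every symbol after a dot until no new states appear). It has 18 states:
  I0: { [E → . - y], [E → . X n y], [E' → . E], [X → . X B y], [X → . n B], [X → . x -], [X → . x y] }  — shift
  I1: { [E → - . y] }  — shift
  I2: { [E' → E .] }  — accept
  I3: { [B → . n y], [B → . y -], [E → X . n y], [X → X . B y] }  — shift
  I4: { [B → . n y], [B → . y -], [X → n . B] }  — shift
  I5: { [X → x . -], [X → x . y] }  — shift
  I6: { [X → x - .] }  — reduce
  I7: { [X → x y .] }  — reduce
  I8: { [X → n B .] }  — reduce
  I9: { [B → n . y] }  — shift
  I10: { [B → y . -] }  — shift
  I11: { [B → y - .] }  — reduce
  I12: { [B → n y .] }  — reduce
  I13: { [X → X B . y] }  — shift
  I14: { [B → n . y], [E → X n . y] }  — shift
  I15: { [B → n y .], [E → X n y .] }  — 2 reduces
  I16: { [X → X B y .] }  — reduce
  I17: { [E → - y .] }  — reduce

I15 contains complete items [B → n y .], [E → X n y .] — reduce-reduce conflict.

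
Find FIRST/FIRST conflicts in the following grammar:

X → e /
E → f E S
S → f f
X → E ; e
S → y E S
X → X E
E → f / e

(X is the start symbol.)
FIRST sets of the non-terminals at (or reachable through a nullable prefix from) the front of some alternative:
  FIRST(E) = { 'f' }
  FIRST(X) = { 'e', 'f' }

Productions for X:
  X → e /: FIRST = { 'e' }
  X → E ; e: FIRST = { 'f' }
  X → X E: FIRST = { 'e', 'f' }
Productions for E:
  E → f E S: FIRST = { 'f' }
  E → f / e: FIRST = { 'f' }
Productions for S:
  S → f f: FIRST = { 'f' }
  S → y E S: FIRST = { 'y' }

Conflict for X: X → e / and X → X E
  Overlap: { 'e' }
Conflict for X: X → E ; e and X → X E
  Overlap: { 'f' }
Conflict for E: E → f E S and E → f / e
  Overlap: { 'f' }

Answer: Yes. X → e '/' / X → X E on { 'e' }; X → E ';' e / X → X E on { 'f' }; E → f E S / E → f '/' e on { 'f' }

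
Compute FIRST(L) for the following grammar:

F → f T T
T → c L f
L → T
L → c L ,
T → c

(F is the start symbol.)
To compute FIRST(L), examine every production with L on the left-hand side, reading each right-hand side left to right until a non-nullable symbol is reached.

FIRST sets of the other non-terminals involved (by the same procedure, iterated to a fixed point):
  FIRST(T) = { 'c' }

From L → T:
  - T is a non-terminal: add FIRST(T) \ {ε} = { 'c' }
    T is not nullable, so stop
From L → c L ,:
  - c is a terminal: add 'c' and stop

Collecting: FIRST(L) = { 'c' }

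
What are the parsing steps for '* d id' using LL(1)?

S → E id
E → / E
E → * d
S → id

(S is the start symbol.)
LL(1) parsing maintains a stack (initially the start symbol over $) and the input. At each step: if the stack top is a terminal, match it against the current input token; if it is a non-terminal N, replace it with the RHS of M[N, lookahead] (the unique production whose predict set contains the lookahead).

Stack is shown with the top on the left.

Stack     Input     Action
--------------------------
S $       * d id $  output S → E id
E id $    * d id $  output E → * d
* d id $  * d id $  match '*'
d id $    d id $    match 'd'
id $      id $      match 'id'
$         $         accept

The string is accepted.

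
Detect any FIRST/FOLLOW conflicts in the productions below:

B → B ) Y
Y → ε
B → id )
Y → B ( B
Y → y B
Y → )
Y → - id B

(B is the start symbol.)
Yes. Y → ')' with FOLLOW(Y) on { ')' }

A FIRST/FOLLOW conflict occurs when a non-terminal N has a nullable alternative N → β (β ⇒* ε) and another alternative N → α with FIRST(α) ∩ FOLLOW(N) ≠ ∅: on such a lookahead the parser cannot decide between expanding α and letting N vanish via β.

Nullable non-terminals: Y.
FIRST sets used below: FIRST(B) = { 'id' }

Y: nullable alternative(s) Y → ε; FOLLOW(Y) = { $, '(', ')' }
  Y → ε: FIRST \ {ε} = { } — this is the only nullable alternative, skip
  Y → B ( B: FIRST \ {ε} = { 'id' } — disjoint from FOLLOW(Y)
  Y → y B: FIRST \ {ε} = { 'y' } — disjoint from FOLLOW(Y)
  Y → ): FIRST \ {ε} = { ')' } — overlaps FOLLOW(Y) on { ')' }: CONFLICT
  Y → - id B: FIRST \ {ε} = { '-' } — disjoint from FOLLOW(Y)

B has no nullable alternative, so no FIRST/FOLLOW check is needed there.

So the grammar has 1 FIRST/FOLLOW conflict (marked CONFLICT above).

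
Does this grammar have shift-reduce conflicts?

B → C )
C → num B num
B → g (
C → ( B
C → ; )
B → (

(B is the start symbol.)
A shift-reduce conflict occurs when an LR(0) state has both:
  - a complete (reduce) item [A → α .] (dot at the end), and
  - a shift item [B → β . c γ] (dot before a terminal).

Augment with B' → B and build the canonical LR(0) collection (I0 = CLOSURE({[B' → . B]}), then GOTO on every symbol after a dot until no new states appear). It has 13 states:
  I0: { [B → . (], [B → . C )], [B → . g (], [B' → . B], [C → . ( B], [C → . ; )], [C → . num B num] }  — shift
  I1: { [B → ( .], [B → . (], [B → . C )], [B → . g (], [C → ( . B], [C → . ( B], [C → . ; )], [C → . num B num] }  — shift, reduce
  I2: { [C → ; . )] }  — shift
  I3: { [B' → B .] }  — accept
  I4: { [B → C . )] }  — shift
  I5: { [B → g . (] }  — shift
  I6: { [B → . (], [B → . C )], [B → . g (], [C → . ( B], [C → . ; )], [C → . num B num], [C → num . B num] }  — shift
  I7: { [C → num B . num] }  — shift
  I8: { [C → num B num .] }  — reduce
  I9: { [B → g ( .] }  — reduce
  I10: { [B → C ) .] }  — reduce
  I11: { [C → ; ) .] }  — reduce
  I12: { [C → ( B .] }  — reduce

I1 contains reduce item [B → ( .] and shift items [B → . (], [B → . g (], [C → . ( B], [C → . ; )], [C → . num B num] — shift-reduce conflict.

Answer: Yes — I1: [B → ( .] vs [B → . (]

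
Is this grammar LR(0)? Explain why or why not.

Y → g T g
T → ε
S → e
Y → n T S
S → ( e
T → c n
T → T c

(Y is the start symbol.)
No. Shift-reduce conflict between [T → .] and [T → . c n]

Augment with Y' → Y and build the canonical LR(0) collection (I0 = CLOSURE({[Y' → . Y]}), then GOTO on every symbol after a dot until no new states appear). It has 14 states:
  I0: { [Y → . g T g], [Y → . n T S], [Y' → . Y] }  — shift
  I1: { [Y' → Y .] }  — accept
  I2: { [T → . T c], [T → . c n], [T → .], [Y → g . T g] }  — shift, reduce
  I3: { [T → . T c], [T → . c n], [T → .], [Y → n . T S] }  — shift, reduce
  I4: { [S → . ( e], [S → . e], [T → T . c], [Y → n T . S] }  — shift
  I5: { [T → c . n] }  — shift
  I6: { [T → c n .] }  — reduce
  I7: { [S → ( . e] }  — shift
  I8: { [Y → n T S .] }  — reduce
  I9: { [T → T c .] }  — reduce
  I10: { [S → e .] }  — reduce
  I11: { [S → ( e .] }  — reduce
  I12: { [T → T . c], [Y → g T . g] }  — shift
  I13: { [Y → g T g .] }  — reduce

Conflict in state I2:
  Shift-reduce conflict between [T → .] and [T → . c n]
So the grammar is NOT LR(0).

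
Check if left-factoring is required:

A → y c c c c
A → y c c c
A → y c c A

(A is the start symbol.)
Left-factoring is needed when two productions for the same non-terminal
share a common prefix on the right-hand side.

Productions for A:
  A → y c c c c
  A → y c c c
  A → y c c A

Found common prefix 'y c c' in productions for A

Answer: Yes, A has productions with common prefix 'y c c'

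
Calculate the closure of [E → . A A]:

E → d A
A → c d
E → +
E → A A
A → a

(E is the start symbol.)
Start with: [E → . A A]
  [E → . A A] has the dot before A: add [A → . c d], [A → . a]
No further items can be added.

CLOSURE = { [A → . a], [A → . c d], [E → . A A] }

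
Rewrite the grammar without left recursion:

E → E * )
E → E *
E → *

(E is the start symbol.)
E is directly left-recursive. The standard transformation for
  A → A α₁ | ... | A α_m | β₁ | ... | β_n
is
  A  → β₁ A' | ... | β_n A'
  A' → α₁ A' | ... | α_m A' | ε

E → * becomes E → * E'
E → E * ) becomes E' → * ) E'
E → E * becomes E' → * E'
Add E' → ε

Resulting grammar:
E → * E'
E' → * ) E'
E' → * E'
E' → ε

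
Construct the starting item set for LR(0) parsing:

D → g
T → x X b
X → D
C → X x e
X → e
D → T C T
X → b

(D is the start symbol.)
First, augment the grammar with D' → D
I₀ = CLOSURE({ [D' → . D] }):
  [D' → . D] has the dot before D: add [D → . g], [D → . T C T]
  [D → . T C T] has the dot before T: add [T → . x X b]
No further items can be added.

I₀ = { [D → . T C T], [D → . g], [D' → . D], [T → . x X b] }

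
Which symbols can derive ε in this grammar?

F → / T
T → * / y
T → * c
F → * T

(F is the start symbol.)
A non-terminal is nullable if it can derive ε (the empty string): either it has an ε-production, or it has a production whose right-hand side consists entirely of nullable non-terminals.

There are no ε-productions, so no non-terminal can derive ε.
No non-terminals are nullable.

Answer: None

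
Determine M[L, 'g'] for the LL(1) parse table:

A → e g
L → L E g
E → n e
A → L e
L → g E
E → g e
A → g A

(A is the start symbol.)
L → L E g, L → g E

To find M[L, 'g'], we find productions for L where 'g' is in the predict set (PREDICT(N → α) = (FIRST(α) \ {ε}) ∪ (FOLLOW(N) if α ⇒* ε)).

Relevant sets:
  FIRST(L) = { 'g' }

L → L E g: PREDICT = { 'g' }
  'g' is in predict set, so this production goes in M[L, 'g']
L → g E: PREDICT = { 'g' }
  'g' is in predict set, so this production goes in M[L, 'g']

M[L, 'g'] = L → L E g, L → g E  (a multiply-defined cell — the grammar is not LL(1))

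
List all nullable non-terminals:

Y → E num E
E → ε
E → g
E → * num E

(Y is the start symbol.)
A non-terminal is nullable if it can derive ε (the empty string): either it has an ε-production, or it has a production whose right-hand side consists entirely of nullable non-terminals.

ε-productions: E → ε
So E is immediately nullable.
No further non-terminal can be added: every production for the remaining non-terminals contains a terminal or a non-nullable non-terminal.
Nullable = { 'E' }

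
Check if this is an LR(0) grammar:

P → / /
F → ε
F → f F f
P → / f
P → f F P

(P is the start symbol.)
A grammar is LR(0) if no state in the canonical LR(0) collection has:
  - both a shift item (dot before a terminal) and a complete item (shift-reduce conflict), or
  - two or more complete items (reduce-reduce conflict; the accept item [P' → P .] counts as a complete item here).

Augment with P' → P and build the canonical LR(0) collection (I0 = CLOSURE({[P' → . P]}), then GOTO on every symbol after a dot until no new states appear). It has 11 states:
  I0: { [P → . / /], [P → . / f], [P → . f F P], [P' → . P] }  — shift
  I1: { [P → / . /], [P → / . f] }  — shift
  I2: { [P' → P .] }  — accept
  I3: { [F → . f F f], [F → .], [P → f . F P] }  — shift, reduce
  I4: { [P → . / /], [P → . / f], [P → . f F P], [P → f F . P] }  — shift
  I5: { [F → . f F f], [F → .], [F → f . F f] }  — shift, reduce
  I6: { [F → f F . f] }  — shift
  I7: { [F → f F f .] }  — reduce
  I8: { [P → f F P .] }  — reduce
  I9: { [P → / / .] }  — reduce
  I10: { [P → / f .] }  — reduce

Conflict in state I3:
  Shift-reduce conflict between [F → .] and [F → . f F f]
So the grammar is NOT LR(0).

Answer: No. Shift-reduce conflict between [F → .] and [F → . f F f]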